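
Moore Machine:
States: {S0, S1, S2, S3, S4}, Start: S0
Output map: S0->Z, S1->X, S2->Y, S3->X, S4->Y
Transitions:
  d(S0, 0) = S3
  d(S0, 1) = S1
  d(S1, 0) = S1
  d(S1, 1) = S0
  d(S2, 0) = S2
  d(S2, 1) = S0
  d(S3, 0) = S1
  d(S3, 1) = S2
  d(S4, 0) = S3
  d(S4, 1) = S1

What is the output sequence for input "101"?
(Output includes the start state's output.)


Start: S0 (output Z)
  --1--> S1 (output X)
  --0--> S1 (output X)
  --1--> S0 (output Z)

"ZXXZ"


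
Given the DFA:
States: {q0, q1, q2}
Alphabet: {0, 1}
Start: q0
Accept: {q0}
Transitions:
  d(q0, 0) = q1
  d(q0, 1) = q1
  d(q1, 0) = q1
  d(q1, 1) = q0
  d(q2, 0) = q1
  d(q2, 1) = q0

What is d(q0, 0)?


Looking up transition d(q0, 0)

q1


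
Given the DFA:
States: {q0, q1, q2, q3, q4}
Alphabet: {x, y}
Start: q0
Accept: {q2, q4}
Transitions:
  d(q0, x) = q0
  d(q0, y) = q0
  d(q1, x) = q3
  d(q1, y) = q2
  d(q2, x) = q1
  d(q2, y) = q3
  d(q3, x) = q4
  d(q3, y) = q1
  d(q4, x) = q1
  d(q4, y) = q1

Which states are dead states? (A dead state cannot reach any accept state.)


Forward reachability from each state:
  q0 -> reaches {q0}, no accept state (dead)
  q1 -> reaches accept state q2 (live)
  q2 -> reaches accept state q2 (live)
  q3 -> reaches accept state q2 (live)
  q4 -> reaches accept state q2 (live)

{q0}


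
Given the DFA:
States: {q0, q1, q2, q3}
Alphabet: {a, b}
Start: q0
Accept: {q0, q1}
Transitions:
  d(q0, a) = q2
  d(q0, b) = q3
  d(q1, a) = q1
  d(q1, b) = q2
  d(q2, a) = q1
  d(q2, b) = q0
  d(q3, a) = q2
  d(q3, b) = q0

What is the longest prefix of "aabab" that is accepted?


Run the DFA, marking each prefix where the state is accepting:
  "" -> q0 [accept]
  "a" -> q2 [reject]
  "aa" -> q1 [accept]
  "aab" -> q2 [reject]
  "aaba" -> q1 [accept]
  "aabab" -> q2 [reject]

"aaba"


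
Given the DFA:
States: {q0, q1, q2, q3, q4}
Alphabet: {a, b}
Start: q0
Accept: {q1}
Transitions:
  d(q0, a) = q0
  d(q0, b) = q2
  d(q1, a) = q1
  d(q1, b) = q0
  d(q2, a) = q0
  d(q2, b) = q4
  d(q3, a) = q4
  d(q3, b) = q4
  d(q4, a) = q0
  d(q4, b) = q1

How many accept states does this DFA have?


Accept states listed: {q1}
Counting: q1(1)

1


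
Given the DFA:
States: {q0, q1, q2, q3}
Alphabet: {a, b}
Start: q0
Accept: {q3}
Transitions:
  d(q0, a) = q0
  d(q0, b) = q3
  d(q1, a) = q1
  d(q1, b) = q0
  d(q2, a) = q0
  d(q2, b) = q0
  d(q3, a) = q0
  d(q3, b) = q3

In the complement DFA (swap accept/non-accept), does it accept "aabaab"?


Trace: q0 -> q0 -> q0 -> q3 -> q0 -> q0 -> q3
Final: q3
Original accept: {q3}
Complement: q3 is in original accept

No, complement rejects (original accepts)


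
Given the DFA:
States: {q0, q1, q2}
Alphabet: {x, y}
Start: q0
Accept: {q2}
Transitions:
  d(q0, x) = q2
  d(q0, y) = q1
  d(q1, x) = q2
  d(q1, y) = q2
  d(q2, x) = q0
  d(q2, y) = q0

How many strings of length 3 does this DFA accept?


Enumerating all length-3 strings:
  "xxx" -> q2 [accept]
  "xxy" -> q1 [reject]
  "xyx" -> q2 [accept]
  "xyy" -> q1 [reject]
  "yxx" -> q0 [reject]
  "yxy" -> q0 [reject]
  "yyx" -> q0 [reject]
  "yyy" -> q0 [reject]

2 out of 8


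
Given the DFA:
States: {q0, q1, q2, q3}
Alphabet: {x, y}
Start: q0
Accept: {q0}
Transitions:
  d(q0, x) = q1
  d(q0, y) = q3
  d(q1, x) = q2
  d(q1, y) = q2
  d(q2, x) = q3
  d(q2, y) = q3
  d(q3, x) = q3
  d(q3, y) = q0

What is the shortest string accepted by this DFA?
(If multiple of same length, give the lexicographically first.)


BFS by string length (lex-first path to each state shown):
  len 0: q0<-""
Found accept state at length 0.

"" (empty string)


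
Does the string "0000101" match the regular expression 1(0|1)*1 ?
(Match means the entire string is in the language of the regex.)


|string| = 7; first = '0'; last = '1'

No, "0000101" does not match 1(0|1)*1


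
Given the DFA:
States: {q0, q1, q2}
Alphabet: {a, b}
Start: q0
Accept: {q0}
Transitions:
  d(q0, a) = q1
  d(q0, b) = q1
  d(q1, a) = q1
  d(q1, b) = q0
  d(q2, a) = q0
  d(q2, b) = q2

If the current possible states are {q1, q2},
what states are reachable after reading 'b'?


Apply transition on 'b' from each current state:
  d(q1, b) = q0
  d(q2, b) = q2

{q0, q2}


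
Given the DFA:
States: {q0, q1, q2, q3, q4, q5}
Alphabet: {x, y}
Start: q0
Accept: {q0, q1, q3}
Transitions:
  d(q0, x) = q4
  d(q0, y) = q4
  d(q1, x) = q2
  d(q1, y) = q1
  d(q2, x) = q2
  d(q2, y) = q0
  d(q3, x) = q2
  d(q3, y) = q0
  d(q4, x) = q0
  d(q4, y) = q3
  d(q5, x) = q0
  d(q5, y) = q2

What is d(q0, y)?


Looking up transition d(q0, y)

q4


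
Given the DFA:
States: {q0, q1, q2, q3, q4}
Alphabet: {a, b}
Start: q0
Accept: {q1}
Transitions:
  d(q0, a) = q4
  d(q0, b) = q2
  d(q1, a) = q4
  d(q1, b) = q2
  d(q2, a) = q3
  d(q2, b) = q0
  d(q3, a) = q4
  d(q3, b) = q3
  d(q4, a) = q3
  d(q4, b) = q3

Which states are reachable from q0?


BFS from q0:
  layer 0: {q0}
  layer 1: {q2, q4}
  layer 2: {q3}

{q0, q2, q3, q4}


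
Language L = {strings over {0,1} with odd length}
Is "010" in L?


length = 3; 3 mod 2 = 1

Yes, "010" is in L


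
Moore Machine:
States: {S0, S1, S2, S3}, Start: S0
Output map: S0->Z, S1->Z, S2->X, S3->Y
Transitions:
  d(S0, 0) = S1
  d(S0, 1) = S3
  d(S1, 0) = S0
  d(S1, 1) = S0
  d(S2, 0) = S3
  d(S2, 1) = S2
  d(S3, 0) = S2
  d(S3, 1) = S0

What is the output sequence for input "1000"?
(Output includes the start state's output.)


Start: S0 (output Z)
  --1--> S3 (output Y)
  --0--> S2 (output X)
  --0--> S3 (output Y)
  --0--> S2 (output X)

"ZYXYX"


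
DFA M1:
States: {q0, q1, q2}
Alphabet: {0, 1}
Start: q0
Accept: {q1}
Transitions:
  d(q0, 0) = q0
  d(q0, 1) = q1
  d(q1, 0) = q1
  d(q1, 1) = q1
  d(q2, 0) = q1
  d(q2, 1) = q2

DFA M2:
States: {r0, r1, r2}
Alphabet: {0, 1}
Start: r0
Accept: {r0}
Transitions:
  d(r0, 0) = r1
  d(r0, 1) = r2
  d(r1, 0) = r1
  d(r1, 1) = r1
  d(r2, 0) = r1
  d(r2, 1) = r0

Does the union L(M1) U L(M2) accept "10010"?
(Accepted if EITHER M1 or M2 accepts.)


M1: final=q1 accepted=True
M2: final=r1 accepted=False

Yes, union accepts


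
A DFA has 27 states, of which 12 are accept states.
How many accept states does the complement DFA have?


Complement swaps accept and non-accept states.
27 - 12 = 15

15


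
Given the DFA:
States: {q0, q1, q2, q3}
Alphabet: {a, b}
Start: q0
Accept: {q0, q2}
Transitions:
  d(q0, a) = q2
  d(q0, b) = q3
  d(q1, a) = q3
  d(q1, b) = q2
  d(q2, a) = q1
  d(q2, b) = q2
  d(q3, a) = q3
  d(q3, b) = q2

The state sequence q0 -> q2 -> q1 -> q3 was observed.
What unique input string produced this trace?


Trace back each transition to find the symbol:
  q0 --[a]--> q2
  q2 --[a]--> q1
  q1 --[a]--> q3

"aaa"


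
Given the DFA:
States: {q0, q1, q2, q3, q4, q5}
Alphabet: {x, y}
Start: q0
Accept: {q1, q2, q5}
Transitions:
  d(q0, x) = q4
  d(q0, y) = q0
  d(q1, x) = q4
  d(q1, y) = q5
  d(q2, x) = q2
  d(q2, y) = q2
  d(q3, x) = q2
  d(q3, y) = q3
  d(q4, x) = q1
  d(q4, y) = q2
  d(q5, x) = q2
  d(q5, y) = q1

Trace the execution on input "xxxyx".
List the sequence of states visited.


Input: xxxyx
d(q0, x) = q4
d(q4, x) = q1
d(q1, x) = q4
d(q4, y) = q2
d(q2, x) = q2


q0 -> q4 -> q1 -> q4 -> q2 -> q2


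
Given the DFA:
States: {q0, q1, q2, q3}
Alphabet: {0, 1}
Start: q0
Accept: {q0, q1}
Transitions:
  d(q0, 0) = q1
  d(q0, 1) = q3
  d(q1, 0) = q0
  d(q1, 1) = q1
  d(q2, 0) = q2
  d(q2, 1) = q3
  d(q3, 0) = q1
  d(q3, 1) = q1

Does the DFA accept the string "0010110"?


Trace: q0 -> q1 -> q0 -> q3 -> q1 -> q1 -> q1 -> q0
Final state: q0
Accept states: {q0, q1}

Yes, accepted (final state q0 is an accept state)


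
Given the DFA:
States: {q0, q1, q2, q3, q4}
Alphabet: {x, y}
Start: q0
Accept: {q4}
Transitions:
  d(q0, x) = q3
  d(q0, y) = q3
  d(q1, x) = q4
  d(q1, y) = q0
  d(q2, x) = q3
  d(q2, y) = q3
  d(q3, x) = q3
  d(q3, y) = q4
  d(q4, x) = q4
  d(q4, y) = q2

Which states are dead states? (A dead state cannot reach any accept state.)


Forward reachability from each state:
  q0 -> reaches accept state q4 (live)
  q1 -> reaches accept state q4 (live)
  q2 -> reaches accept state q4 (live)
  q3 -> reaches accept state q4 (live)
  q4 -> reaches accept state q4 (live)

None (all states can reach an accept state)


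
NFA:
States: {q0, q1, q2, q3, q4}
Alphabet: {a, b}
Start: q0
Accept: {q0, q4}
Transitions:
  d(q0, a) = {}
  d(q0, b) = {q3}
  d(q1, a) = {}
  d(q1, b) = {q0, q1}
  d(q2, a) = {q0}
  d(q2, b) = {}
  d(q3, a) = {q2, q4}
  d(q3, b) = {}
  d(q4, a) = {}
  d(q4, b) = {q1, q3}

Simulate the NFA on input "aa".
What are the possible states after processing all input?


Start: {q0}
  --a--> {}
  --a--> {}

{} (empty set, no valid transitions)


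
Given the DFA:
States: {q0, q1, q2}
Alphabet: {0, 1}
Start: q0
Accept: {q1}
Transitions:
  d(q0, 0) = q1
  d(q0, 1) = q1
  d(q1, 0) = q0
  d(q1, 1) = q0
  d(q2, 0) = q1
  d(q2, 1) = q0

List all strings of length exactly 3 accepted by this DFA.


All strings of length 3: 8 total
Accepted: 8

"000", "001", "010", "011", "100", "101", "110", "111"


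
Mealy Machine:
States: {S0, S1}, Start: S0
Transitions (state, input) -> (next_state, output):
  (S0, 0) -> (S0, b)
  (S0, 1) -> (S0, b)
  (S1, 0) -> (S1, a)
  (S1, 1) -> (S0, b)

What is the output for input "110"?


Step-by-step:
  (S0, 1) -> (S0, b)
  (S0, 1) -> (S0, b)
  (S0, 0) -> (S0, b)

"bbb"


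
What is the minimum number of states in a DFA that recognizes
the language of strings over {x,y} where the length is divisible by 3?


States track (length) mod 3.
Need 3 states: one per remainder 0..2; accept = remainder 0.

3


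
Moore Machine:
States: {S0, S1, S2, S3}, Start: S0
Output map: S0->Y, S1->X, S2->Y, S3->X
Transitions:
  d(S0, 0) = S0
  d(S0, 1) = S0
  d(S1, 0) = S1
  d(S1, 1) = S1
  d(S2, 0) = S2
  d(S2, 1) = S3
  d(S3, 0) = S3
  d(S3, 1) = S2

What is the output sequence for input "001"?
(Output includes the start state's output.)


Start: S0 (output Y)
  --0--> S0 (output Y)
  --0--> S0 (output Y)
  --1--> S0 (output Y)

"YYYY"


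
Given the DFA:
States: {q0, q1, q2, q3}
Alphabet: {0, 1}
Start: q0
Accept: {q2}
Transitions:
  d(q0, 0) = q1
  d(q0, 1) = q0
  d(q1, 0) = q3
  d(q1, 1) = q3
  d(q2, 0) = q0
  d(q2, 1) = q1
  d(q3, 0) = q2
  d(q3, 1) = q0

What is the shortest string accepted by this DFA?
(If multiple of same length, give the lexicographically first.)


BFS by string length (lex-first path to each state shown):
  len 0: q0<-""
  len 1: q0<-"1", q1<-"0"
  len 2: q0<-"11", q1<-"10", q3<-"00"
  len 3: q0<-"001", q1<-"110", q2<-"000", q3<-"100"
Found accept state at length 3.

"000"


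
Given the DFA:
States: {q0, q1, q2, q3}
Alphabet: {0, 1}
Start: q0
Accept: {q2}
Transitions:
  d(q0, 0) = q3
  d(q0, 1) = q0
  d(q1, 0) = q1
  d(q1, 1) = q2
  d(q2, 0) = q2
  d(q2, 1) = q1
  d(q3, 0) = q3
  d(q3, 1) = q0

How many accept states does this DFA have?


Accept states listed: {q2}
Counting: q2(1)

1


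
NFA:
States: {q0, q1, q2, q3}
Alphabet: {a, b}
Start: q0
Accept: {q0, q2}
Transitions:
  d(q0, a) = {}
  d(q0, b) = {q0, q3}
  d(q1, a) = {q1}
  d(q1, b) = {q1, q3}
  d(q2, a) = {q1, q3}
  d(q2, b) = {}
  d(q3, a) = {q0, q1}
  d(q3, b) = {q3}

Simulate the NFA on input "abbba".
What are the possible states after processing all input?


Start: {q0}
  --a--> {}
  --b--> {}
  --b--> {}
  --b--> {}
  --a--> {}

{} (empty set, no valid transitions)


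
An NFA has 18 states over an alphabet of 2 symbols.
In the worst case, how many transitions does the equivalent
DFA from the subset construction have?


Subset construction: one DFA state per subset of NFA states = 2^18 = 262144 states.
Each DFA state has 2 outgoing transitions: 262144 * 2 = 524288

524288


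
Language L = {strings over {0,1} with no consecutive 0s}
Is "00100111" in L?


'00' occurs at index 0

No, "00100111" is not in L


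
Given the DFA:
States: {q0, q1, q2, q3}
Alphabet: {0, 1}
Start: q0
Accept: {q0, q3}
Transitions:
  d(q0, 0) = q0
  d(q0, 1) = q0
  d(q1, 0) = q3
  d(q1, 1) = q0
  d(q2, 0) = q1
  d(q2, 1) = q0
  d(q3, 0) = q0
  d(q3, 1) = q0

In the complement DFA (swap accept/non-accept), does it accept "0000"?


Trace: q0 -> q0 -> q0 -> q0 -> q0
Final: q0
Original accept: {q0, q3}
Complement: q0 is in original accept

No, complement rejects (original accepts)


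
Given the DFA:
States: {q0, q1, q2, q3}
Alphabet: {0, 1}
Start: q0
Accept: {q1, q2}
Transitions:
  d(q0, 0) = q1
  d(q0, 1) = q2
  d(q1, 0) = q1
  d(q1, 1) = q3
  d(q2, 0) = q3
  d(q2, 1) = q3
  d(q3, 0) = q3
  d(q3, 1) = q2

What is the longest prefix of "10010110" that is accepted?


Run the DFA, marking each prefix where the state is accepting:
  "" -> q0 [reject]
  "1" -> q2 [accept]
  "10" -> q3 [reject]
  "100" -> q3 [reject]
  "1001" -> q2 [accept]
  "10010" -> q3 [reject]
  "100101" -> q2 [accept]
  "1001011" -> q3 [reject]
  "10010110" -> q3 [reject]

"100101"


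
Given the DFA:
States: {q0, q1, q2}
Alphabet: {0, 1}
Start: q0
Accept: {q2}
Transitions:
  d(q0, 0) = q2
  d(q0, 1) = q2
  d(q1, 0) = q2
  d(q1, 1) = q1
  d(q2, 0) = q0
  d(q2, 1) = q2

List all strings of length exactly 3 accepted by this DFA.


All strings of length 3: 8 total
Accepted: 6

"000", "001", "011", "100", "101", "111"


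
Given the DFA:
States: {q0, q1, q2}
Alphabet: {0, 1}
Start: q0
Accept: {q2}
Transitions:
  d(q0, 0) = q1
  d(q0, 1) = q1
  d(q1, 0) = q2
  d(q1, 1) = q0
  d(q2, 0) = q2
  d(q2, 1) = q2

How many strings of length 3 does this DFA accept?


Enumerating all length-3 strings:
  "000" -> q2 [accept]
  "001" -> q2 [accept]
  "010" -> q1 [reject]
  "011" -> q1 [reject]
  "100" -> q2 [accept]
  "101" -> q2 [accept]
  "110" -> q1 [reject]
  "111" -> q1 [reject]

4 out of 8


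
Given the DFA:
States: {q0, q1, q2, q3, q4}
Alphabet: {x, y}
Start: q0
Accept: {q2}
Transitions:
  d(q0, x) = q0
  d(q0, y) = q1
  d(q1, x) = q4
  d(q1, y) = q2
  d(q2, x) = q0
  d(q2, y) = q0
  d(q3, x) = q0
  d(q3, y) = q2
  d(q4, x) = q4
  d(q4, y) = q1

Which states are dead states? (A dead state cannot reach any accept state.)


Forward reachability from each state:
  q0 -> reaches accept state q2 (live)
  q1 -> reaches accept state q2 (live)
  q2 -> reaches accept state q2 (live)
  q3 -> reaches accept state q2 (live)
  q4 -> reaches accept state q2 (live)

None (all states can reach an accept state)


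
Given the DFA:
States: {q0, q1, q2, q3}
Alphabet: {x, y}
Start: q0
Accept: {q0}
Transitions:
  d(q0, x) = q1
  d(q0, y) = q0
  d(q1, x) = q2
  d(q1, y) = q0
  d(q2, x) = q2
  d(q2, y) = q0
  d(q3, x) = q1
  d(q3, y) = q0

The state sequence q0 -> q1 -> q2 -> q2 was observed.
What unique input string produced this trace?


Trace back each transition to find the symbol:
  q0 --[x]--> q1
  q1 --[x]--> q2
  q2 --[x]--> q2

"xxx"


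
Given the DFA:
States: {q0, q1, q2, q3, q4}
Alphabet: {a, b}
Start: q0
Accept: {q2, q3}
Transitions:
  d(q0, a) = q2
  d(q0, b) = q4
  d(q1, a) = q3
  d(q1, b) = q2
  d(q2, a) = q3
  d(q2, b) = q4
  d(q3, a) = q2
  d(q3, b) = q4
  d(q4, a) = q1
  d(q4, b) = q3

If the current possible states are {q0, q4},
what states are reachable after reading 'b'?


Apply transition on 'b' from each current state:
  d(q0, b) = q4
  d(q4, b) = q3

{q3, q4}


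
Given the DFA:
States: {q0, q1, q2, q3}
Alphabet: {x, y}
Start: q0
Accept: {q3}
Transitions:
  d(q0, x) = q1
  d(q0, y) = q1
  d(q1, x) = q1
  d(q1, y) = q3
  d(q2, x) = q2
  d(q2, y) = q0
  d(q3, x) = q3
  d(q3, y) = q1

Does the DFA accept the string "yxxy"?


Trace: q0 -> q1 -> q1 -> q1 -> q3
Final state: q3
Accept states: {q3}

Yes, accepted (final state q3 is an accept state)


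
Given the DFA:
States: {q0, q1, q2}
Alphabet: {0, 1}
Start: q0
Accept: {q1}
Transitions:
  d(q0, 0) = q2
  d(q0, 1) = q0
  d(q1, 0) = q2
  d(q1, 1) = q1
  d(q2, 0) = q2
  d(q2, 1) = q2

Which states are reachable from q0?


BFS from q0:
  layer 0: {q0}
  layer 1: {q2}

{q0, q2}


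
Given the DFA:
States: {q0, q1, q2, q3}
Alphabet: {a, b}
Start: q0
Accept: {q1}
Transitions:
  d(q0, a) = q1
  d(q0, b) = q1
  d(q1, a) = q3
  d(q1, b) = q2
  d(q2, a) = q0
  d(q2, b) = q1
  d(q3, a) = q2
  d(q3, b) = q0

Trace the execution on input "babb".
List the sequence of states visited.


Input: babb
d(q0, b) = q1
d(q1, a) = q3
d(q3, b) = q0
d(q0, b) = q1


q0 -> q1 -> q3 -> q0 -> q1


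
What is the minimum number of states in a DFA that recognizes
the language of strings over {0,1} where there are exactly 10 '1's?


States: count = 0, 1, ..., 10 (that's 11 states), plus a dead state for count > 10.
Total: 11 + 1 = 12. Accept = count-10 state.

12


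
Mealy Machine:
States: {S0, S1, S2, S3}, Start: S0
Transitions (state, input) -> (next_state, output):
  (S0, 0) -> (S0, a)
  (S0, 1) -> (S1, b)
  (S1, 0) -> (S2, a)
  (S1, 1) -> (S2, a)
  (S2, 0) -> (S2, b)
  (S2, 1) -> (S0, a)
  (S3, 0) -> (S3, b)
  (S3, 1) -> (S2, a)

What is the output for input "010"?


Step-by-step:
  (S0, 0) -> (S0, a)
  (S0, 1) -> (S1, b)
  (S1, 0) -> (S2, a)

"aba"


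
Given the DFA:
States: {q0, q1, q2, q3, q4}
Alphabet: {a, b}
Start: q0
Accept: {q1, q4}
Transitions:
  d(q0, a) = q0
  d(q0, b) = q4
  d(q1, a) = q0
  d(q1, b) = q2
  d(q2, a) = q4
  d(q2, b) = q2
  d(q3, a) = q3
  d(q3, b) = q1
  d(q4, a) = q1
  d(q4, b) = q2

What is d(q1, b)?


Looking up transition d(q1, b)

q2


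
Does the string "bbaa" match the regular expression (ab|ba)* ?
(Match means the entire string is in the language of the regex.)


|string| = 4; first = 'b'; last = 'a'

No, "bbaa" does not match (ab|ba)*


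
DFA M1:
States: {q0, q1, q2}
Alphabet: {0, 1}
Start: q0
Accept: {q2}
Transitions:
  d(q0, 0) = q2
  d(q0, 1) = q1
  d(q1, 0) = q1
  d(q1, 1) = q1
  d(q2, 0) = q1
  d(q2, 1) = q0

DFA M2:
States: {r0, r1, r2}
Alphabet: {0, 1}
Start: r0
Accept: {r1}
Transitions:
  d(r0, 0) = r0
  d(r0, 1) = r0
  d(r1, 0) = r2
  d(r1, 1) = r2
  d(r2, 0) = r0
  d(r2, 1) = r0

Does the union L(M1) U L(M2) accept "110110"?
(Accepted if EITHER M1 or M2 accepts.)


M1: final=q1 accepted=False
M2: final=r0 accepted=False

No, union rejects (neither accepts)


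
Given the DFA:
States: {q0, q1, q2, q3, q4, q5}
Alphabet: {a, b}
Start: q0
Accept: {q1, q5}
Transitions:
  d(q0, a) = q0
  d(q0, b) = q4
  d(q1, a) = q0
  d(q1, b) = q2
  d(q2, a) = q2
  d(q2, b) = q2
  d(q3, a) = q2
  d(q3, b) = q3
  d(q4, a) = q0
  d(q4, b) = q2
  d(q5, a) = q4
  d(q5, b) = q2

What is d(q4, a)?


Looking up transition d(q4, a)

q0


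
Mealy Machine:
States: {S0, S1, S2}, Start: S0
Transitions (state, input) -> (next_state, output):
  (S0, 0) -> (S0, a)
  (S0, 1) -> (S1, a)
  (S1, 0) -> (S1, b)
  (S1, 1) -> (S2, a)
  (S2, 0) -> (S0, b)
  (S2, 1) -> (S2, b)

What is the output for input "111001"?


Step-by-step:
  (S0, 1) -> (S1, a)
  (S1, 1) -> (S2, a)
  (S2, 1) -> (S2, b)
  (S2, 0) -> (S0, b)
  (S0, 0) -> (S0, a)
  (S0, 1) -> (S1, a)

"aabbaa"


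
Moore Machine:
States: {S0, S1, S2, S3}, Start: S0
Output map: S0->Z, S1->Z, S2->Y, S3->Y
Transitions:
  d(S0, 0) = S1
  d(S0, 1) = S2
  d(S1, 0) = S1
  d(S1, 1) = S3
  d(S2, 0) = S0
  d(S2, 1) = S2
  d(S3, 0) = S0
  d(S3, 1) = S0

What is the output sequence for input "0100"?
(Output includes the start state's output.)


Start: S0 (output Z)
  --0--> S1 (output Z)
  --1--> S3 (output Y)
  --0--> S0 (output Z)
  --0--> S1 (output Z)

"ZZYZZ"


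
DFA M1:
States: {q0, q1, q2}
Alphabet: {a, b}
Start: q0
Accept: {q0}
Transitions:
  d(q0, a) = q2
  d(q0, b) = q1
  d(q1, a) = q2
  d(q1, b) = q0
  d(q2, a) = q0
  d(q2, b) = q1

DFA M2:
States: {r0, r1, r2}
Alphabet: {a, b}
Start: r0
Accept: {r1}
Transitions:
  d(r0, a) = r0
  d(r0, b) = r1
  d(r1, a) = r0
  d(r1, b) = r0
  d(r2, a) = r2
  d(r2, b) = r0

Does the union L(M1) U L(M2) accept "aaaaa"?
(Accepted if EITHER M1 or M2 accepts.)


M1: final=q2 accepted=False
M2: final=r0 accepted=False

No, union rejects (neither accepts)


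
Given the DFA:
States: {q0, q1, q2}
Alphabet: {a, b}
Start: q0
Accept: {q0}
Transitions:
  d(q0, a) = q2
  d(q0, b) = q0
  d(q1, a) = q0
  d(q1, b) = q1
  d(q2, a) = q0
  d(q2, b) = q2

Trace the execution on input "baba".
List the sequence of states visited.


Input: baba
d(q0, b) = q0
d(q0, a) = q2
d(q2, b) = q2
d(q2, a) = q0


q0 -> q0 -> q2 -> q2 -> q0


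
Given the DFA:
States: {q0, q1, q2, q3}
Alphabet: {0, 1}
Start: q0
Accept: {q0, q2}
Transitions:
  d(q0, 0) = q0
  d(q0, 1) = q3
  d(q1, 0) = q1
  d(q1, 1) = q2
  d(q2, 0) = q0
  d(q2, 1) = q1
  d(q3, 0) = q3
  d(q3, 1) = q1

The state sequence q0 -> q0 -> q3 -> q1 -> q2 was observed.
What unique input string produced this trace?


Trace back each transition to find the symbol:
  q0 --[0]--> q0
  q0 --[1]--> q3
  q3 --[1]--> q1
  q1 --[1]--> q2

"0111"


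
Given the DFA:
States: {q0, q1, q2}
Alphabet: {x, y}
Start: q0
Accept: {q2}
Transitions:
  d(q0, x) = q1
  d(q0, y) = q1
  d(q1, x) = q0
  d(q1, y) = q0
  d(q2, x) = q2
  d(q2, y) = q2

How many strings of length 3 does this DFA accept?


Enumerating all length-3 strings:
  "xxx" -> q1 [reject]
  "xxy" -> q1 [reject]
  "xyx" -> q1 [reject]
  "xyy" -> q1 [reject]
  "yxx" -> q1 [reject]
  "yxy" -> q1 [reject]
  "yyx" -> q1 [reject]
  "yyy" -> q1 [reject]

0 out of 8


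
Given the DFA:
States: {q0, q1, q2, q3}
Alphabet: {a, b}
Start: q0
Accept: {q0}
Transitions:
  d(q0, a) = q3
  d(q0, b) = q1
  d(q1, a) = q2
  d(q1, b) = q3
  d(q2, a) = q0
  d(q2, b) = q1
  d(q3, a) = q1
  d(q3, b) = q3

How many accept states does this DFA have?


Accept states listed: {q0}
Counting: q0(1)

1


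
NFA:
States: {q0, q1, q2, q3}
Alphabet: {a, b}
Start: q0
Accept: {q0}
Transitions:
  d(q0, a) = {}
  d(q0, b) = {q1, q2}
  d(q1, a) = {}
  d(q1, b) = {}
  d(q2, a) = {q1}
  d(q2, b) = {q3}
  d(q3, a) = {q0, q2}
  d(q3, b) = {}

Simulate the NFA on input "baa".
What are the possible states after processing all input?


Start: {q0}
  --b--> {q1, q2}
  --a--> {q1}
  --a--> {}

{} (empty set, no valid transitions)


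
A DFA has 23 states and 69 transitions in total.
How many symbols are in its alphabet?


Each state has exactly one transition per symbol.
|alphabet| = transitions / states = 69 / 23 = 3

3


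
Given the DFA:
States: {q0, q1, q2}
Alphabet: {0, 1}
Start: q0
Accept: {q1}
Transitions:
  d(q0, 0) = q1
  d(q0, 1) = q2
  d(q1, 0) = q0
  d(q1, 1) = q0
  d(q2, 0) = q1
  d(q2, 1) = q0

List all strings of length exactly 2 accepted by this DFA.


All strings of length 2: 4 total
Accepted: 1

"10"


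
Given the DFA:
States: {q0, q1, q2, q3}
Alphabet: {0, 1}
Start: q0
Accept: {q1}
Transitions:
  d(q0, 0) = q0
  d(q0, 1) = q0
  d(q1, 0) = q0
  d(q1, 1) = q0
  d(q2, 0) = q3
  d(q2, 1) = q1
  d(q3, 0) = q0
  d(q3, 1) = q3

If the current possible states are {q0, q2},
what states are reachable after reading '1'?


Apply transition on '1' from each current state:
  d(q0, 1) = q0
  d(q2, 1) = q1

{q0, q1}


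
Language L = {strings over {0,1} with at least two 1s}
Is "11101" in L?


count('1') = 4

Yes, "11101" is in L


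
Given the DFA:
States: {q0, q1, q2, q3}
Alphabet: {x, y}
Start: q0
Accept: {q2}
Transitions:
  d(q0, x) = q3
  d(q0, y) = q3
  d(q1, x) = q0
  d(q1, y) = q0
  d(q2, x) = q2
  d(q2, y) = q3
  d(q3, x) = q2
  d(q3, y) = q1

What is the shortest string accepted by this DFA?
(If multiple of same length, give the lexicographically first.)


BFS by string length (lex-first path to each state shown):
  len 0: q0<-""
  len 1: q3<-"x"
  len 2: q1<-"xy", q2<-"xx"
Found accept state at length 2.

"xx"


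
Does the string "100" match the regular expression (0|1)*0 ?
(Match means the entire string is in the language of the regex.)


|string| = 3; first = '1'; last = '0'

Yes, "100" matches (0|1)*0


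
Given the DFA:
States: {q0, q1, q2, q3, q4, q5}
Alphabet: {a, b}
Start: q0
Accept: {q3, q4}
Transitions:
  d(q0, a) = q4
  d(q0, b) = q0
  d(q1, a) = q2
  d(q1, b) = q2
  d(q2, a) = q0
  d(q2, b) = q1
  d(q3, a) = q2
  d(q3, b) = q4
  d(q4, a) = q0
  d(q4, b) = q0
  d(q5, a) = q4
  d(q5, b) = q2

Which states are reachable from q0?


BFS from q0:
  layer 0: {q0}
  layer 1: {q4}

{q0, q4}


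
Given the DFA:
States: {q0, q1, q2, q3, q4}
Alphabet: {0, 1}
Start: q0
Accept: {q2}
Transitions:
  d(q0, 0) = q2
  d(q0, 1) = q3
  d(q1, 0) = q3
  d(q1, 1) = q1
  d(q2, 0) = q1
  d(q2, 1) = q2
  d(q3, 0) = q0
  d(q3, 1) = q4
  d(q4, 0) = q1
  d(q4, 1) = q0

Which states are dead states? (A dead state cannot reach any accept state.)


Forward reachability from each state:
  q0 -> reaches accept state q2 (live)
  q1 -> reaches accept state q2 (live)
  q2 -> reaches accept state q2 (live)
  q3 -> reaches accept state q2 (live)
  q4 -> reaches accept state q2 (live)

None (all states can reach an accept state)


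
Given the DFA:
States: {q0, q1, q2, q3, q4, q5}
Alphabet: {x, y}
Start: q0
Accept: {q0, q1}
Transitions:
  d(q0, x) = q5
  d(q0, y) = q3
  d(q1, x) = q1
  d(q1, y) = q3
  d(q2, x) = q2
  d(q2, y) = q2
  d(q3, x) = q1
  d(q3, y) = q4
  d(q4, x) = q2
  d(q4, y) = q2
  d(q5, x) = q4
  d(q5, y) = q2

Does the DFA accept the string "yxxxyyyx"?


Trace: q0 -> q3 -> q1 -> q1 -> q1 -> q3 -> q4 -> q2 -> q2
Final state: q2
Accept states: {q0, q1}

No, rejected (final state q2 is not an accept state)


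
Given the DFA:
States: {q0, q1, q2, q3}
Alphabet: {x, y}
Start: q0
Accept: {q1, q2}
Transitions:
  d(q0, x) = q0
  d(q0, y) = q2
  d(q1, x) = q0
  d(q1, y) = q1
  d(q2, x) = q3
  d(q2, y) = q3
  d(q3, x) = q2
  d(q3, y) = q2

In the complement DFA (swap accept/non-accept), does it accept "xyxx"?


Trace: q0 -> q0 -> q2 -> q3 -> q2
Final: q2
Original accept: {q1, q2}
Complement: q2 is in original accept

No, complement rejects (original accepts)


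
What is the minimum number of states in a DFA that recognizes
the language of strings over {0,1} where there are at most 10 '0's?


States: count = 0, 1, ..., 10 (all accepting; 11 states), plus a dead state for count > 10.
Total: 11 + 1 = 12.

12


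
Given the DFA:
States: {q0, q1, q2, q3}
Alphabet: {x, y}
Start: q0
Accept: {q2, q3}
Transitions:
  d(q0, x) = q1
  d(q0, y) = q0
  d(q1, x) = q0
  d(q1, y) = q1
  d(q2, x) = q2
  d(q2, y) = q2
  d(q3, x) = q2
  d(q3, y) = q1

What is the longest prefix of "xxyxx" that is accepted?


Run the DFA, marking each prefix where the state is accepting:
  "" -> q0 [reject]
  "x" -> q1 [reject]
  "xx" -> q0 [reject]
  "xxy" -> q0 [reject]
  "xxyx" -> q1 [reject]
  "xxyxx" -> q0 [reject]

No prefix is accepted


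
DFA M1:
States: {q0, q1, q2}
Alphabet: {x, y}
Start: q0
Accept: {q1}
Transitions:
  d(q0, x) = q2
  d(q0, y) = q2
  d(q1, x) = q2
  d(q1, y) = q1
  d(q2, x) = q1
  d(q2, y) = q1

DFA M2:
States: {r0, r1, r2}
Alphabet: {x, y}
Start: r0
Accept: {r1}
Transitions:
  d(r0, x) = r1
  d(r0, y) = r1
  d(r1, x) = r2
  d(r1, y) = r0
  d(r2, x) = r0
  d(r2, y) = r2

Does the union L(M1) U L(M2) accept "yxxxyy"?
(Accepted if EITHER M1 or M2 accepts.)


M1: final=q1 accepted=True
M2: final=r1 accepted=True

Yes, union accepts


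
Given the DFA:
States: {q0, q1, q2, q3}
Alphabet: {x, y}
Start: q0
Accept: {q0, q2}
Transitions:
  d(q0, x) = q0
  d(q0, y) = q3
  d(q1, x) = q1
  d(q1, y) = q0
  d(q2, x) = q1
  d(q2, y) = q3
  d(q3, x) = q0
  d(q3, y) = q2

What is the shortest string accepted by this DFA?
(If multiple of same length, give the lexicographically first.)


BFS by string length (lex-first path to each state shown):
  len 0: q0<-""
Found accept state at length 0.

"" (empty string)


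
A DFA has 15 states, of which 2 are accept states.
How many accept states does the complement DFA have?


Complement swaps accept and non-accept states.
15 - 2 = 13

13


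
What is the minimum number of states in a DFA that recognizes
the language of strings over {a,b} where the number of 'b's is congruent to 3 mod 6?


States track (count of 'b') mod 6.
Need 6 states: one per remainder 0..5; accept = remainder 3.

6


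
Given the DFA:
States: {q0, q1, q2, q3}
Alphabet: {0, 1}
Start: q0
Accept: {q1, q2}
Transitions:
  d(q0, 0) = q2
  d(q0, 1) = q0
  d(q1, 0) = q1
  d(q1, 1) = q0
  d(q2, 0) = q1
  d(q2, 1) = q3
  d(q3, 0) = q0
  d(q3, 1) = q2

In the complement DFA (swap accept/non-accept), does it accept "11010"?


Trace: q0 -> q0 -> q0 -> q2 -> q3 -> q0
Final: q0
Original accept: {q1, q2}
Complement: q0 is not in original accept

Yes, complement accepts (original rejects)


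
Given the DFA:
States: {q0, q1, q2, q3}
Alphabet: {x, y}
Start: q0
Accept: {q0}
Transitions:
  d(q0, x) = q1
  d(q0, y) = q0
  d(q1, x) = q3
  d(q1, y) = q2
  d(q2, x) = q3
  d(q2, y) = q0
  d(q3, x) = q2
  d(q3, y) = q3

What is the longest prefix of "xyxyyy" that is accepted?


Run the DFA, marking each prefix where the state is accepting:
  "" -> q0 [accept]
  "x" -> q1 [reject]
  "xy" -> q2 [reject]
  "xyx" -> q3 [reject]
  "xyxy" -> q3 [reject]
  "xyxyy" -> q3 [reject]
  "xyxyyy" -> q3 [reject]

""


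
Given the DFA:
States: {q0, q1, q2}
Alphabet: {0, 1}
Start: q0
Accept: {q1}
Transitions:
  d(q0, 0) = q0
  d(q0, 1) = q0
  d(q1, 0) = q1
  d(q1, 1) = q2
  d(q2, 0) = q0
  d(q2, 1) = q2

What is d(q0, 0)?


Looking up transition d(q0, 0)

q0


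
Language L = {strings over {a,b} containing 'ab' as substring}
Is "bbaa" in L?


'ab' does not occur

No, "bbaa" is not in L


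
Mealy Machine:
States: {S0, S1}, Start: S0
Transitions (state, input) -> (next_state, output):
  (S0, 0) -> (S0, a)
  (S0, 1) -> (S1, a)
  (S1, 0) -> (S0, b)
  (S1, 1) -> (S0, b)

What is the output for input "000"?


Step-by-step:
  (S0, 0) -> (S0, a)
  (S0, 0) -> (S0, a)
  (S0, 0) -> (S0, a)

"aaa"


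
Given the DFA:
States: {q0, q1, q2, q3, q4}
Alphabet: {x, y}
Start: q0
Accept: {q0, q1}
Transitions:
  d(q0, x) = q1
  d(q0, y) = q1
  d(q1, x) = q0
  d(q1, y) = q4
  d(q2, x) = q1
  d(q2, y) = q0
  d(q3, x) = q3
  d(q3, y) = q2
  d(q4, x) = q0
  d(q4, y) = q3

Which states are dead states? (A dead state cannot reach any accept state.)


Forward reachability from each state:
  q0 -> reaches accept state q0 (live)
  q1 -> reaches accept state q0 (live)
  q2 -> reaches accept state q0 (live)
  q3 -> reaches accept state q0 (live)
  q4 -> reaches accept state q0 (live)

None (all states can reach an accept state)


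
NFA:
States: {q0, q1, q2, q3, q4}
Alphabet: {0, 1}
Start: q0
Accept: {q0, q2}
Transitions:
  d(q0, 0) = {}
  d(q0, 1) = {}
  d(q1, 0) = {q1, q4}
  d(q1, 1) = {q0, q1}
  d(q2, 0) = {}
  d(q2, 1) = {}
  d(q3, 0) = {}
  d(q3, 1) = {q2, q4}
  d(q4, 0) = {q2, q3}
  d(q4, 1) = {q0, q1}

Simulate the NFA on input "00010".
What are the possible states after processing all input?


Start: {q0}
  --0--> {}
  --0--> {}
  --0--> {}
  --1--> {}
  --0--> {}

{} (empty set, no valid transitions)


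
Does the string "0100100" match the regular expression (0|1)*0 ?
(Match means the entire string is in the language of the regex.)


|string| = 7; first = '0'; last = '0'

Yes, "0100100" matches (0|1)*0


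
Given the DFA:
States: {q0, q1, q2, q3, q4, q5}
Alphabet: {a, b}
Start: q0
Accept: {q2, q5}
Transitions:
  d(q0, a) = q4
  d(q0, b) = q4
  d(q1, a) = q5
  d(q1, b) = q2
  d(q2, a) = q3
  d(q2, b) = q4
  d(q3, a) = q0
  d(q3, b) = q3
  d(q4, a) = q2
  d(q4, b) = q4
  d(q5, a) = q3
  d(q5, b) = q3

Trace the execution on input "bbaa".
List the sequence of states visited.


Input: bbaa
d(q0, b) = q4
d(q4, b) = q4
d(q4, a) = q2
d(q2, a) = q3


q0 -> q4 -> q4 -> q2 -> q3


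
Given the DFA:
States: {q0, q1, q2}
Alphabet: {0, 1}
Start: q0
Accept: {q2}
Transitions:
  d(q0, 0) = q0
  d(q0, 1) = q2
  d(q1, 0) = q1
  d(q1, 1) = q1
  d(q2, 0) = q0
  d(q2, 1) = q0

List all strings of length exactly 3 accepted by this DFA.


All strings of length 3: 8 total
Accepted: 3

"001", "101", "111"


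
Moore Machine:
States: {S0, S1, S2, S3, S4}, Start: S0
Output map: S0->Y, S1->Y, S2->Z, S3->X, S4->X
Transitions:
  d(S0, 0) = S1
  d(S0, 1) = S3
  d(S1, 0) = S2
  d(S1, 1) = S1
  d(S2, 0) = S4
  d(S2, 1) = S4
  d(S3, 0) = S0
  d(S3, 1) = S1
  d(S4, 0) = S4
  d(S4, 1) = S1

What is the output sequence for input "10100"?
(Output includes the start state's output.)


Start: S0 (output Y)
  --1--> S3 (output X)
  --0--> S0 (output Y)
  --1--> S3 (output X)
  --0--> S0 (output Y)
  --0--> S1 (output Y)

"YXYXYY"


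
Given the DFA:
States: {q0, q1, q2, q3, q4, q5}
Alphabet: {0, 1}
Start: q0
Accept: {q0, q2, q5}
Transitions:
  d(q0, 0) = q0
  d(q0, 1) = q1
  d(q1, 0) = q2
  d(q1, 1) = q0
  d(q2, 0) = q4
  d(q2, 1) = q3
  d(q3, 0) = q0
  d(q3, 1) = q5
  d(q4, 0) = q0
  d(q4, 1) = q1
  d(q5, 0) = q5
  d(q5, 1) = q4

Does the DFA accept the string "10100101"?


Trace: q0 -> q1 -> q2 -> q3 -> q0 -> q0 -> q1 -> q2 -> q3
Final state: q3
Accept states: {q0, q2, q5}

No, rejected (final state q3 is not an accept state)


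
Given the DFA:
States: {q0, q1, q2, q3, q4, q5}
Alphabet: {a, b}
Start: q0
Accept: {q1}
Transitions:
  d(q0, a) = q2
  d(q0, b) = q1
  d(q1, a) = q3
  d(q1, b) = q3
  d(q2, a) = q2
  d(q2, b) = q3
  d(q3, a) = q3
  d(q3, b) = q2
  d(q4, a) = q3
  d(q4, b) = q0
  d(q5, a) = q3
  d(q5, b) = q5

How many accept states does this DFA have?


Accept states listed: {q1}
Counting: q1(1)

1


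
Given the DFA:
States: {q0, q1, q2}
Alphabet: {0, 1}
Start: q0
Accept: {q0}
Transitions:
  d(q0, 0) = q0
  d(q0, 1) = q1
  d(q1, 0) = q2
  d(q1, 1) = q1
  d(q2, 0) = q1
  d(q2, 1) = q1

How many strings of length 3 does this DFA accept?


Enumerating all length-3 strings:
  "000" -> q0 [accept]
  "001" -> q1 [reject]
  "010" -> q2 [reject]
  "011" -> q1 [reject]
  "100" -> q1 [reject]
  "101" -> q1 [reject]
  "110" -> q2 [reject]
  "111" -> q1 [reject]

1 out of 8


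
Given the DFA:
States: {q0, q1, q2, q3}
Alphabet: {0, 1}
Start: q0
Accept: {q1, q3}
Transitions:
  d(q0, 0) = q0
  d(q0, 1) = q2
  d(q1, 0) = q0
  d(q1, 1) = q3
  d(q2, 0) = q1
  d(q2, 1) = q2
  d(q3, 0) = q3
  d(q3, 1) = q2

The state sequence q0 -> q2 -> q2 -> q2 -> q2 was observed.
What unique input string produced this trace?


Trace back each transition to find the symbol:
  q0 --[1]--> q2
  q2 --[1]--> q2
  q2 --[1]--> q2
  q2 --[1]--> q2

"1111"


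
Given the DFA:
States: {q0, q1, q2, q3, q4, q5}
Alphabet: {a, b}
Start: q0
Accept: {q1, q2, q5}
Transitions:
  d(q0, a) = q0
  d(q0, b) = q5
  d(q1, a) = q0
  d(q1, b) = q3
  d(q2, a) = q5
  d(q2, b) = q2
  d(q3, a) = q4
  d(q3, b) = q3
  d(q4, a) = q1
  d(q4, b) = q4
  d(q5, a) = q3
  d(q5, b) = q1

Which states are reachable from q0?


BFS from q0:
  layer 0: {q0}
  layer 1: {q5}
  layer 2: {q1, q3}
  layer 3: {q4}

{q0, q1, q3, q4, q5}


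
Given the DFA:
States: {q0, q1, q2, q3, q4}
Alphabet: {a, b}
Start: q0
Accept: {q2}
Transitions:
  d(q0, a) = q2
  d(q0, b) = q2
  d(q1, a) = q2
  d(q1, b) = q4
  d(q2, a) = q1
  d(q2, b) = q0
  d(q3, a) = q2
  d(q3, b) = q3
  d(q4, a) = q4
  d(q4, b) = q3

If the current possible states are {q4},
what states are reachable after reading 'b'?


Apply transition on 'b' from each current state:
  d(q4, b) = q3

{q3}


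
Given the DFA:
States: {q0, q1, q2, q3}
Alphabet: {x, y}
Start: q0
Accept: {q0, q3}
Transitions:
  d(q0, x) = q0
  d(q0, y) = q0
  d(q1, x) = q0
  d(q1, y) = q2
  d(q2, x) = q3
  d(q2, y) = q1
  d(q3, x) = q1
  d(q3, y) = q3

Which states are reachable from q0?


BFS from q0:
  layer 0: {q0}

{q0}


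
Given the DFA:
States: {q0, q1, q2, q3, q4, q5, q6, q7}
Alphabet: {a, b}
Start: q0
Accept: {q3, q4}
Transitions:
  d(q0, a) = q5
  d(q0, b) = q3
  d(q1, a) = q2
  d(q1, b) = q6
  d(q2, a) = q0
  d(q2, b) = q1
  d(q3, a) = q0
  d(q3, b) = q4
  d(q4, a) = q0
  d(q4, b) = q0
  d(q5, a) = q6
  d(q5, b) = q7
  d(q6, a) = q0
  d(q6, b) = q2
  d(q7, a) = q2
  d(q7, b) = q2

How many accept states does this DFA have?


Accept states listed: {q3, q4}
Counting: q3(1) q4(2)

2


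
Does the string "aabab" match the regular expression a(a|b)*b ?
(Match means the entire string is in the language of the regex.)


|string| = 5; first = 'a'; last = 'b'

Yes, "aabab" matches a(a|b)*b


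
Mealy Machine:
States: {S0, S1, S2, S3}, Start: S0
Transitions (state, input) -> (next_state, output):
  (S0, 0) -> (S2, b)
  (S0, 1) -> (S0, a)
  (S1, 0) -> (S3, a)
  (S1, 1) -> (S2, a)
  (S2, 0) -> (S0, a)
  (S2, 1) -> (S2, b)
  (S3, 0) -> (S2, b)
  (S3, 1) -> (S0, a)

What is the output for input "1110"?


Step-by-step:
  (S0, 1) -> (S0, a)
  (S0, 1) -> (S0, a)
  (S0, 1) -> (S0, a)
  (S0, 0) -> (S2, b)

"aaab"


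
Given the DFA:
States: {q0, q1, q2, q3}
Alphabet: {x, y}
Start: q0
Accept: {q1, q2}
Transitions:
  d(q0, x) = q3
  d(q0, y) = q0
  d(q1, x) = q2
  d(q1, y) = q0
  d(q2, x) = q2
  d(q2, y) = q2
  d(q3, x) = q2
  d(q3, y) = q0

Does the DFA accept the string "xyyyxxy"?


Trace: q0 -> q3 -> q0 -> q0 -> q0 -> q3 -> q2 -> q2
Final state: q2
Accept states: {q1, q2}

Yes, accepted (final state q2 is an accept state)


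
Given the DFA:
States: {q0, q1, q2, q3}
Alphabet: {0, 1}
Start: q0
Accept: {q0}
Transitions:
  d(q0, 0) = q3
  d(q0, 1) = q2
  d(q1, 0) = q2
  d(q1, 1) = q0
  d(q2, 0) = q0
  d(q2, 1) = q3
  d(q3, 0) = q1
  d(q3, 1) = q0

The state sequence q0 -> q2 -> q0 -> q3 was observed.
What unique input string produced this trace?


Trace back each transition to find the symbol:
  q0 --[1]--> q2
  q2 --[0]--> q0
  q0 --[0]--> q3

"100"


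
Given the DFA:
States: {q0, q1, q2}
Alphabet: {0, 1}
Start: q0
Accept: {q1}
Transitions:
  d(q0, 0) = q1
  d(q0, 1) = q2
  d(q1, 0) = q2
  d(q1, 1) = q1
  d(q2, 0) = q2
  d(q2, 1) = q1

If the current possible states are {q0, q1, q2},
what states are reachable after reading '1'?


Apply transition on '1' from each current state:
  d(q0, 1) = q2
  d(q1, 1) = q1
  d(q2, 1) = q1

{q1, q2}


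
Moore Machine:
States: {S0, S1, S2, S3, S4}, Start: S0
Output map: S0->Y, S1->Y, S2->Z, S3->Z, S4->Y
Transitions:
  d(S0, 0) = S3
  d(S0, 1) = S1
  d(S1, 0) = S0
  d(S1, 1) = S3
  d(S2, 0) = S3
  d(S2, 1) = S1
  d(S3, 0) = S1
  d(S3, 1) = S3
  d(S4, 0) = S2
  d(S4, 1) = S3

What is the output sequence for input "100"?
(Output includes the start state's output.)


Start: S0 (output Y)
  --1--> S1 (output Y)
  --0--> S0 (output Y)
  --0--> S3 (output Z)

"YYYZ"


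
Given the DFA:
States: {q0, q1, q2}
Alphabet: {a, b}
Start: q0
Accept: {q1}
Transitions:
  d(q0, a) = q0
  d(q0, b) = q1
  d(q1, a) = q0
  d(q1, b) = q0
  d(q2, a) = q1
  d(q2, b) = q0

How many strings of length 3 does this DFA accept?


Enumerating all length-3 strings:
  "aaa" -> q0 [reject]
  "aab" -> q1 [accept]
  "aba" -> q0 [reject]
  "abb" -> q0 [reject]
  "baa" -> q0 [reject]
  "bab" -> q1 [accept]
  "bba" -> q0 [reject]
  "bbb" -> q1 [accept]

3 out of 8


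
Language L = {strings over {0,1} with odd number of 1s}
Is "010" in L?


count('1') = 1; 1 mod 2 = 1

Yes, "010" is in L


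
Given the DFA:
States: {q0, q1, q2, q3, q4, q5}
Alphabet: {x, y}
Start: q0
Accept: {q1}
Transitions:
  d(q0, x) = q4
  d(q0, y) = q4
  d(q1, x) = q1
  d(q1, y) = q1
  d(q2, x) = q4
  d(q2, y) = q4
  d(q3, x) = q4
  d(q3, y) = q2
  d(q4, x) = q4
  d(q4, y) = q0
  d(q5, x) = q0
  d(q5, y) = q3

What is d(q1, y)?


Looking up transition d(q1, y)

q1


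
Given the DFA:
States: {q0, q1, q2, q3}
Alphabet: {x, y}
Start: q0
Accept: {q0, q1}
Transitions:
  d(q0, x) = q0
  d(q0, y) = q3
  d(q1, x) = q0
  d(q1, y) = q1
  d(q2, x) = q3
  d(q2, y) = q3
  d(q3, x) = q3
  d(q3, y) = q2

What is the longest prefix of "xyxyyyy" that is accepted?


Run the DFA, marking each prefix where the state is accepting:
  "" -> q0 [accept]
  "x" -> q0 [accept]
  "xy" -> q3 [reject]
  "xyx" -> q3 [reject]
  "xyxy" -> q2 [reject]
  "xyxyy" -> q3 [reject]
  "xyxyyy" -> q2 [reject]
  "xyxyyyy" -> q3 [reject]

"x"


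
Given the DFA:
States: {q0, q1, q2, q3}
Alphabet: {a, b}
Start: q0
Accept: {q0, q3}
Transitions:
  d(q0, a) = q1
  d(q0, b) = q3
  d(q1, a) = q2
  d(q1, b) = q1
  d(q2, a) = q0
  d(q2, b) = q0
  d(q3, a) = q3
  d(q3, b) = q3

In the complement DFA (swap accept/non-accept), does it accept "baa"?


Trace: q0 -> q3 -> q3 -> q3
Final: q3
Original accept: {q0, q3}
Complement: q3 is in original accept

No, complement rejects (original accepts)


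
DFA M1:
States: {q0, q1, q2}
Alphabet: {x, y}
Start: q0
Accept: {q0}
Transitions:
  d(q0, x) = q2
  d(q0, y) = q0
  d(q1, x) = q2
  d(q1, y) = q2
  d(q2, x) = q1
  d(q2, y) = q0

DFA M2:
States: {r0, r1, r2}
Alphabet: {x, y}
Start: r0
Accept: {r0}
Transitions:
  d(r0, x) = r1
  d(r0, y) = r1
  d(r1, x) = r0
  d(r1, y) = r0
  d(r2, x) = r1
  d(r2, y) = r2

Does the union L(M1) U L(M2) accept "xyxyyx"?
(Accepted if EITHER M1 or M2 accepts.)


M1: final=q2 accepted=False
M2: final=r0 accepted=True

Yes, union accepts
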